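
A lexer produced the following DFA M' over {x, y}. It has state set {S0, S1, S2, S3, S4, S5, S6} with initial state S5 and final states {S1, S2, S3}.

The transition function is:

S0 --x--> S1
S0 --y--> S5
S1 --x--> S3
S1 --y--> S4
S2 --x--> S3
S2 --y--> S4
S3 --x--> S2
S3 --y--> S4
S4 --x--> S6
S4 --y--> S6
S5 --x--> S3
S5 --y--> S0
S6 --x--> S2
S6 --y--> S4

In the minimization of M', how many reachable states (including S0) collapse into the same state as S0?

Initial partition by acceptance: {S1,S2,S3} | {S0,S4,S5,S6}.
Refine {S0,S4,S5,S6} on symbol x: members go to different blocks, giving {S0,S5,S6} and {S4}.
On input y, block {S0,S5,S6} splits into {S0,S5} and {S6}.
The partition is now stable with 4 blocks: {S1,S2,S3} | {S0,S5} | {S4} | {S6}.
State S0 belongs to the block {S0,S5}, which has 2 states.

2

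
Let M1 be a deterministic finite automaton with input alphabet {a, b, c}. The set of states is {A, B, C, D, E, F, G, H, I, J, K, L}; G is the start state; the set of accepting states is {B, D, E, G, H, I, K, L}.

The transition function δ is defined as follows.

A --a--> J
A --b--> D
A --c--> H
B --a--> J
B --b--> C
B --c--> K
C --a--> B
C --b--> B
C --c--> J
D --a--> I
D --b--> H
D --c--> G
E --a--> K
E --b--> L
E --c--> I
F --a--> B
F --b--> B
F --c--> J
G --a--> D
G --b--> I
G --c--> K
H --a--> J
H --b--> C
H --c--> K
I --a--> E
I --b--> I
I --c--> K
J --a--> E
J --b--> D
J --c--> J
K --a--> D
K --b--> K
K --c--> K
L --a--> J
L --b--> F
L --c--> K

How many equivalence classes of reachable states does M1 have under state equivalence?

5

States {A} cannot be reached from the start state, so discard them.
Start with accepting vs non-accepting: {B,D,E,G,H,I,K,L} | {C,F,J}.
Split {B,D,E,G,H,I,K,L} by δ(·,a) → {D,E,G,I,K} and {B,H,L}.
On input b, block {D,E,G,I,K} splits into {G,I,K} and {D,E}.
On input a, block {C,F,J} splits into {C,F} and {J}.
Stable partition: {G,I,K} | {C,F} | {B,H,L} | {D,E} | {J} — 5 equivalence classes.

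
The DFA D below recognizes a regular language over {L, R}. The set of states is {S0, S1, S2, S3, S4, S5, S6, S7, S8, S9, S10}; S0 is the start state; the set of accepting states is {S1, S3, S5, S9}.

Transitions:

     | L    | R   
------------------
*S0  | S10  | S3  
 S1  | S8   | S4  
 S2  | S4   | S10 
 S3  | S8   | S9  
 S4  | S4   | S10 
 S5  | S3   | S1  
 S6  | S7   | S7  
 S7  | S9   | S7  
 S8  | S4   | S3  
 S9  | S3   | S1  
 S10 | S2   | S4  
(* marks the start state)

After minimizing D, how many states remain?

5

States {S5,S6,S7} cannot be reached from the start state, so discard them.
Start with accepting vs non-accepting: {S1,S3,S9} | {S0,S2,S4,S8,S10}.
On input L, block {S1,S3,S9} splits into {S1,S3} and {S9}.
On input R, block {S1,S3} splits into {S1} and {S3}.
Refine {S0,S2,S4,S8,S10} on symbol R: members go to different blocks, giving {S2,S4,S10} and {S0,S8}.
The partition is now stable with 5 blocks: {S1} | {S2,S4,S10} | {S9} | {S3} | {S0,S8}.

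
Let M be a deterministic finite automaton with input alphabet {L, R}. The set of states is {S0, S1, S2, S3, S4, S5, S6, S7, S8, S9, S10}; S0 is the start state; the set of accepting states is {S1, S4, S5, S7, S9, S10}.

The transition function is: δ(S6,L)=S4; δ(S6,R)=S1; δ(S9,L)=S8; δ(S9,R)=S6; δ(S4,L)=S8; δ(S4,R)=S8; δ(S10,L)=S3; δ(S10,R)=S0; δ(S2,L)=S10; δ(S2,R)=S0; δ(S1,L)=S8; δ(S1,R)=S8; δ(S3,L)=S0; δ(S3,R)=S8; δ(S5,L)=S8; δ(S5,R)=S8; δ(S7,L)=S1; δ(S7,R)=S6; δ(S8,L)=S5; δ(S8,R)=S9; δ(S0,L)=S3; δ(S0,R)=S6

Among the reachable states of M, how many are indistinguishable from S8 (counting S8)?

2

First remove the unreachable states {S2,S7,S10}; 8 states remain.
Start with accepting vs non-accepting: {S1,S4,S5,S9} | {S0,S3,S6,S8}.
Refine {S0,S3,S6,S8} on symbol L: members go to different blocks, giving {S0,S3} and {S6,S8}.
Stable partition: {S1,S4,S5,S9} | {S0,S3} | {S6,S8} — 3 equivalence classes.
State S8 belongs to the block {S6,S8}, which has 2 states.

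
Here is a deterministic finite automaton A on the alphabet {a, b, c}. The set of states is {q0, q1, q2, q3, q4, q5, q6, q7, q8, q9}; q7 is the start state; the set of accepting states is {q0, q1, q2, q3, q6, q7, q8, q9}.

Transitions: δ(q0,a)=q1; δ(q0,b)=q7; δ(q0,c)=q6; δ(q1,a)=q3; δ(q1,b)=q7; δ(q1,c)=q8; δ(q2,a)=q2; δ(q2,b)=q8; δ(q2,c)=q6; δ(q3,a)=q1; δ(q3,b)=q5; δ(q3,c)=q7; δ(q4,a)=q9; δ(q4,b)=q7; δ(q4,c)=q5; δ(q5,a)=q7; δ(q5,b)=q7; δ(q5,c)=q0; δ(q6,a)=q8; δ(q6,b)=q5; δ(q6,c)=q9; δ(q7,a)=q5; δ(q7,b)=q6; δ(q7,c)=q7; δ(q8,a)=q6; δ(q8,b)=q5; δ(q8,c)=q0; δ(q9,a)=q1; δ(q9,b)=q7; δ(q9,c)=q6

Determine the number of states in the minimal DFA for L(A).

6

Reachable states from the start: {q0,q1,q3,q5,q6,q7,q8,q9}. Unreachable: {q2,q4} — drop them.
Initial partition by acceptance: {q0,q1,q3,q6,q7,q8,q9} | {q5}.
On input a, block {q0,q1,q3,q6,q7,q8,q9} splits into {q0,q1,q3,q6,q8,q9} and {q7}.
Refine {q0,q1,q3,q6,q8,q9} on symbol b: members go to different blocks, giving {q0,q1,q9} and {q3,q6,q8}.
On input a, block {q0,q1,q9} splits into {q0,q9} and {q1}.
Split {q3,q6,q8} by δ(·,a) → {q6,q8} and {q3}.
No further refinement is possible. Final partition (6 blocks): {q0,q9} | {q5} | {q7} | {q6,q8} | {q1} | {q3}.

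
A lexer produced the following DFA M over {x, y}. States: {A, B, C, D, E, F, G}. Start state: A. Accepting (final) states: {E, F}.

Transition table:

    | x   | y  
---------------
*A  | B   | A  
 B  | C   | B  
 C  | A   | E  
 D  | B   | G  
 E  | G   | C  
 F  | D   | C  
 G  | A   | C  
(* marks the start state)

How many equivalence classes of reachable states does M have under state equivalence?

5

States {D,F} cannot be reached from the start state, so discard them.
P0 = {E} | {A,B,C,G}.
Split {A,B,C,G} by δ(·,y) → {A,B,G} and {C}.
Refine {A,B,G} on symbol x: members go to different blocks, giving {A,G} and {B}.
On input x, block {A,G} splits into {A} and {G}.
Stable partition: {E} | {A} | {C} | {B} | {G} — 5 equivalence classes.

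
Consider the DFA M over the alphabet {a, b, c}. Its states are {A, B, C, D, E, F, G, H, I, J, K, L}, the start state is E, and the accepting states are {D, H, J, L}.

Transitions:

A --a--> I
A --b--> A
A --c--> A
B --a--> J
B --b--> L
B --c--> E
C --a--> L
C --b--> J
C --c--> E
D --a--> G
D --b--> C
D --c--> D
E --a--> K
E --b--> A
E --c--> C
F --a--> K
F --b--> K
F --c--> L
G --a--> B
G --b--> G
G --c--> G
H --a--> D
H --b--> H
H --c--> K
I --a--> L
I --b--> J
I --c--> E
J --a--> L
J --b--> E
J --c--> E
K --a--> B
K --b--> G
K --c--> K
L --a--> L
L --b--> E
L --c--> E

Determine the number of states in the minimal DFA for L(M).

Reachable states from the start: {A,B,C,E,G,I,J,K,L}. Unreachable: {D,F,H} — drop them.
P0 = {J,L} | {A,B,C,E,G,I,K}.
Split {A,B,C,E,G,I,K} by δ(·,a) → {A,E,G,K} and {B,C,I}.
Refine {A,E,G,K} on symbol a: members go to different blocks, giving {A,G,K} and {E}.
No further refinement is possible. Final partition (4 blocks): {J,L} | {A,G,K} | {B,C,I} | {E}.

4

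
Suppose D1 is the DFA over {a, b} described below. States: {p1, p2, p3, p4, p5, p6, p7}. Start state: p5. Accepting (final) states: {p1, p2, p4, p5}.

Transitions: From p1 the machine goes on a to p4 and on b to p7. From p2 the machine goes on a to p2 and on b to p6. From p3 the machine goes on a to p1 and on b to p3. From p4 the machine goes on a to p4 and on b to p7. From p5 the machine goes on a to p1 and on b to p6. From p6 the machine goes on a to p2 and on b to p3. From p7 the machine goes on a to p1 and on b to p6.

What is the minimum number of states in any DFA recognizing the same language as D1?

2

All states are reachable from the start state.
P0 = {p1,p2,p4,p5} | {p3,p6,p7}.
No further refinement is possible. Final partition (2 blocks): {p1,p2,p4,p5} | {p3,p6,p7}.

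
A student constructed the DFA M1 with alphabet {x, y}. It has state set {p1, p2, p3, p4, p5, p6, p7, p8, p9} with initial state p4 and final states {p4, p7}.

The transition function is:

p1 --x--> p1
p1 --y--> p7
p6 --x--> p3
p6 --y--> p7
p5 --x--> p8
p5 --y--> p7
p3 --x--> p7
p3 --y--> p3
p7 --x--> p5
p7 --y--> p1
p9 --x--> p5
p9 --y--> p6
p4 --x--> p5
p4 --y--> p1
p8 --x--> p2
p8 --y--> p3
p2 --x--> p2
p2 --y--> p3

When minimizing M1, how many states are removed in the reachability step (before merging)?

2

Starting at p4 and following transitions, the reachable set is {p1, p2, p3, p4, p5, p7, p8}. That leaves p6, p9 unreachable — 2 in total.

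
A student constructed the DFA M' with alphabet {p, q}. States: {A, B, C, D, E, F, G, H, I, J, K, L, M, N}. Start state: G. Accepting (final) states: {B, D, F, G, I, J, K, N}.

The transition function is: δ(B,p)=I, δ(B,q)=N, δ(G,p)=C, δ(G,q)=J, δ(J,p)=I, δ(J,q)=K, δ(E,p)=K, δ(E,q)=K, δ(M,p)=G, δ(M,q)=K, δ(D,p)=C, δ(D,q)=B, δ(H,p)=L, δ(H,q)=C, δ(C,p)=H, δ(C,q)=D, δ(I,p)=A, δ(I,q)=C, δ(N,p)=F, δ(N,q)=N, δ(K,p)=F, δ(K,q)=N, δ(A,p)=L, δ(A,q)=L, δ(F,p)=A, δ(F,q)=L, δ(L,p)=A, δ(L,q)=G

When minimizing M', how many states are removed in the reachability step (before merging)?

2

Starting at G and following transitions, the reachable set is {A, B, C, D, F, G, H, I, J, K, L, N}. That leaves E, M unreachable — 2 in total.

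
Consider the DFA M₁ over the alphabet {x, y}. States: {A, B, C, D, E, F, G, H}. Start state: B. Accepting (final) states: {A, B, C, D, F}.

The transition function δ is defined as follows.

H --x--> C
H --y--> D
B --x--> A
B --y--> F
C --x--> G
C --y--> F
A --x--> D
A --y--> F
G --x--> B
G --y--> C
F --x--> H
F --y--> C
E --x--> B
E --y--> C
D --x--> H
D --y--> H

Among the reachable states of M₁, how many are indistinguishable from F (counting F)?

First remove the unreachable states {E}; 7 states remain.
P0 = {A,B,C,D,F} | {G,H}.
Split {A,B,C,D,F} by δ(·,x) → {C,D,F} and {A,B}.
Split {C,D,F} by δ(·,y) → {C,F} and {D}.
On input x, block {G,H} splits into {G} and {H}.
Split {C,F} by δ(·,x) → {C} and {F}.
On input x, block {A,B} splits into {A} and {B}.
The partition is now stable with 7 blocks: {C} | {G} | {A} | {D} | {H} | {F} | {B}.
State F belongs to the block {F}, which has 1 states.

1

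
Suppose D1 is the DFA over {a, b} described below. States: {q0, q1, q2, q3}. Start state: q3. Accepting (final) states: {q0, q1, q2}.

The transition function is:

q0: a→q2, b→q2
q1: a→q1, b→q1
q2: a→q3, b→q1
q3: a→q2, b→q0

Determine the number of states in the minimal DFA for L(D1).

4

Start with accepting vs non-accepting: {q0,q1,q2} | {q3}.
Refine {q0,q1,q2} on symbol a: members go to different blocks, giving {q0,q1} and {q2}.
On input a, block {q0,q1} splits into {q0} and {q1}.
Stable partition: {q0} | {q3} | {q2} | {q1} — 4 equivalence classes.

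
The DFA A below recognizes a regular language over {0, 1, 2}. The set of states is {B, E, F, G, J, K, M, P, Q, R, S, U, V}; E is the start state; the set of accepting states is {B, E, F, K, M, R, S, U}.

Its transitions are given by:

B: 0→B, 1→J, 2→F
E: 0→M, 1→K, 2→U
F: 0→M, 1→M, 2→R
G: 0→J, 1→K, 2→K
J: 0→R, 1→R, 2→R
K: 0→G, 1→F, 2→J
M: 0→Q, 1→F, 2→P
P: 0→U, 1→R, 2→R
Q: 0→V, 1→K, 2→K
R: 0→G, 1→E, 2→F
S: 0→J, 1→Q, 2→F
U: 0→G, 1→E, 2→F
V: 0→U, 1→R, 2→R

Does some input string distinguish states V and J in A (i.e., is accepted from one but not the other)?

Reachable states from the start: {E,F,G,J,K,M,P,Q,R,U,V}. Unreachable: {B,S} — drop them.
Initial partition by acceptance: {E,F,K,M,R,U} | {G,J,P,Q,V}.
On input 0, block {E,F,K,M,R,U} splits into {K,M,R,U} and {E,F}.
Split {K,M,R,U} by δ(·,2) → {K,M} and {R,U}.
Refine {G,J,P,Q,V} on symbol 0: members go to different blocks, giving {J,P,V} and {G,Q}.
Stable partition: {K,M} | {J,P,V} | {E,F} | {R,U} | {G,Q} — 5 equivalence classes.
V and J lie in the same block of the stable partition, so they are equivalent — no string distinguishes them.

No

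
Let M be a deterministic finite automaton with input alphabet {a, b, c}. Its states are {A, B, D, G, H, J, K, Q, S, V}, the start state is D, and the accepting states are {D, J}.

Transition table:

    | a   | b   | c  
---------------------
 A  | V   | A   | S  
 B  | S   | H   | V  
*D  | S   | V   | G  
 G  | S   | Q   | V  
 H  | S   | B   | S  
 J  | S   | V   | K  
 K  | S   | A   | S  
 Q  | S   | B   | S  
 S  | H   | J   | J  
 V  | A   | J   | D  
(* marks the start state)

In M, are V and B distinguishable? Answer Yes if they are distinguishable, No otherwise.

Yes

Every state is reachable, so we keep all 10.
Start with accepting vs non-accepting: {D,J} | {A,B,G,H,K,Q,S,V}.
Refine {A,B,G,H,K,Q,S,V} on symbol b: members go to different blocks, giving {A,B,G,H,K,Q} and {S,V}.
No further refinement is possible. Final partition (3 blocks): {D,J} | {A,B,G,H,K,Q} | {S,V}.
V and B end up in different blocks, so they are distinguishable. For instance, the string 'b' is accepted from only V.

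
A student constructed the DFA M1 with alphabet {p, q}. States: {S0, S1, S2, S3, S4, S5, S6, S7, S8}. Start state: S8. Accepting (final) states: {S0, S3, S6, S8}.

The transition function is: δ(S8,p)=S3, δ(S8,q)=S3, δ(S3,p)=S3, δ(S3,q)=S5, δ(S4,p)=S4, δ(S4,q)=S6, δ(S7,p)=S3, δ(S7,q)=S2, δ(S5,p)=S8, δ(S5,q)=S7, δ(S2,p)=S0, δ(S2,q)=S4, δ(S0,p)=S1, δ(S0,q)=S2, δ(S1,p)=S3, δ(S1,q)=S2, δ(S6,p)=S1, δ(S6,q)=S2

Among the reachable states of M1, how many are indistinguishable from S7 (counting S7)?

Every state is reachable, so we keep all 9.
Initial partition by acceptance: {S0,S3,S6,S8} | {S1,S2,S4,S5,S7}.
On input p, block {S0,S3,S6,S8} splits into {S0,S6} and {S3,S8}.
On input p, block {S1,S2,S4,S5,S7} splits into {S1,S5,S7} and {S2} and {S4}.
Split {S1,S5,S7} by δ(·,q) → {S1,S7} and {S5}.
On input q, block {S3,S8} splits into {S3} and {S8}.
Stable partition: {S0,S6} | {S1,S7} | {S3} | {S2} | {S4} | {S5} | {S8} — 7 equivalence classes.
The equivalence class containing S7 is {S1,S7}, of size 2.

2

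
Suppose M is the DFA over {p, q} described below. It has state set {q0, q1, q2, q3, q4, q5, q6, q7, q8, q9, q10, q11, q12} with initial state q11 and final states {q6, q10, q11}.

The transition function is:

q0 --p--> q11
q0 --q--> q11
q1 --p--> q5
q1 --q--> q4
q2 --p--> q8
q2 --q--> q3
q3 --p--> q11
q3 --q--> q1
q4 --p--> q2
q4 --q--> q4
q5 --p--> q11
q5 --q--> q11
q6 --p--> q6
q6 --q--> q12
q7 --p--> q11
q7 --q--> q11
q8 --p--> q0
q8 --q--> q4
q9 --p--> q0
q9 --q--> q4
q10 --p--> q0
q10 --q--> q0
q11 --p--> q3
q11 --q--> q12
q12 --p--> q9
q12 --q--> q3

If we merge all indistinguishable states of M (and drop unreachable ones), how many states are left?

First remove the unreachable states {q6,q7,q10}; 10 states remain.
Start with accepting vs non-accepting: {q11} | {q0,q1,q2,q3,q4,q5,q8,q9,q12}.
Refine {q0,q1,q2,q3,q4,q5,q8,q9,q12} on symbol p: members go to different blocks, giving {q1,q2,q4,q8,q9,q12} and {q0,q3,q5}.
On input p, block {q1,q2,q4,q8,q9,q12} splits into {q1,q8,q9} and {q2,q4,q12}.
Split {q0,q3,q5} by δ(·,q) → {q0,q5} and {q3}.
Refine {q2,q4,q12} on symbol p: members go to different blocks, giving {q2,q12} and {q4}.
The partition is now stable with 6 blocks: {q11} | {q1,q8,q9} | {q0,q5} | {q2,q12} | {q3} | {q4}.

6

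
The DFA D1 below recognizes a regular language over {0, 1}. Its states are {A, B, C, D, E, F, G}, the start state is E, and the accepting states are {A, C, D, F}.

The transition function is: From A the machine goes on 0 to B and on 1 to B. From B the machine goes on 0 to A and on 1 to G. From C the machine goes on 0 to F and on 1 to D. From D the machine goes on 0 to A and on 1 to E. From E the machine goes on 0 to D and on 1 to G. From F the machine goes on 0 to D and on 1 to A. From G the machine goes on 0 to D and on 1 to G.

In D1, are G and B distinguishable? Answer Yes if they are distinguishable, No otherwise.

Yes

Reachable states from the start: {A,B,D,E,G}. Unreachable: {C,F} — drop them.
Initial partition by acceptance: {A,D} | {B,E,G}.
On input 0, block {A,D} splits into {A} and {D}.
Split {B,E,G} by δ(·,0) → {E,G} and {B}.
No further refinement is possible. Final partition (4 blocks): {A} | {E,G} | {D} | {B}.
G and B end up in different blocks, so they are distinguishable. For instance, the string '00' is accepted from only G.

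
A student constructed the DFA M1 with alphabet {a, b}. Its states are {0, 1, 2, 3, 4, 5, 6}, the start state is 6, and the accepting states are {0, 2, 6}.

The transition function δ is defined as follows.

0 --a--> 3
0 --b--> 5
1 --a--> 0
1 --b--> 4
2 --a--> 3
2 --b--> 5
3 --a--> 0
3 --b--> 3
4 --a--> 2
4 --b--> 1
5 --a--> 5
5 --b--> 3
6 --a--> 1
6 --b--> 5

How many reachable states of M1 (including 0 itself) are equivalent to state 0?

3

P0 = {0,2,6} | {1,3,4,5}.
Split {1,3,4,5} by δ(·,a) → {1,3,4} and {5}.
Stable partition: {0,2,6} | {1,3,4} | {5} — 3 equivalence classes.
The equivalence class containing 0 is {0,2,6}, of size 3.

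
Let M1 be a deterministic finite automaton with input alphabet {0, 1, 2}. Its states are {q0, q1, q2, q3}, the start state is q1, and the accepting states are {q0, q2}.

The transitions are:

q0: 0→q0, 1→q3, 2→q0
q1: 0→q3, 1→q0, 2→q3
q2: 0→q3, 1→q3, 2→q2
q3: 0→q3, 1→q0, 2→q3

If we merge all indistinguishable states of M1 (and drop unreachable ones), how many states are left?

2

Reachable states from the start: {q0,q1,q3}. Unreachable: {q2} — drop them.
Initial partition by acceptance: {q0} | {q1,q3}.
The partition is now stable with 2 blocks: {q0} | {q1,q3}.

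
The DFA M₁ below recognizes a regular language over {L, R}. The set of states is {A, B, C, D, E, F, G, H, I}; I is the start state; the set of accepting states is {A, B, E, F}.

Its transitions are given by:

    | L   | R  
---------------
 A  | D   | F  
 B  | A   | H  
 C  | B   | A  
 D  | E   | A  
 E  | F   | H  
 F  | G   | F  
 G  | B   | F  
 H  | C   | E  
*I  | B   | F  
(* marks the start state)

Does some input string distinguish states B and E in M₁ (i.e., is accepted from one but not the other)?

P0 = {A,B,E,F} | {C,D,G,H,I}.
Split {A,B,E,F} by δ(·,L) → {A,F} and {B,E}.
On input L, block {C,D,G,H,I} splits into {C,D,G,I} and {H}.
The partition is now stable with 4 blocks: {A,F} | {C,D,G,I} | {B,E} | {H}.
B and E lie in the same block of the stable partition, so they are equivalent — no string distinguishes them.

No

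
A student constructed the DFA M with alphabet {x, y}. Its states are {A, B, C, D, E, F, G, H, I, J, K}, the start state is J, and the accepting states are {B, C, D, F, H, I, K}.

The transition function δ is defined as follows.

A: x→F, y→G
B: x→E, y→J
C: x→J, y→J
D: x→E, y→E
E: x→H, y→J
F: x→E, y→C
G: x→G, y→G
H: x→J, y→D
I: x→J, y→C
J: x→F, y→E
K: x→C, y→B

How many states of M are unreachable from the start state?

5

BFS from J reaches {C, D, E, F, H, J}; the 5 state(s) A, B, G, I, K are never visited.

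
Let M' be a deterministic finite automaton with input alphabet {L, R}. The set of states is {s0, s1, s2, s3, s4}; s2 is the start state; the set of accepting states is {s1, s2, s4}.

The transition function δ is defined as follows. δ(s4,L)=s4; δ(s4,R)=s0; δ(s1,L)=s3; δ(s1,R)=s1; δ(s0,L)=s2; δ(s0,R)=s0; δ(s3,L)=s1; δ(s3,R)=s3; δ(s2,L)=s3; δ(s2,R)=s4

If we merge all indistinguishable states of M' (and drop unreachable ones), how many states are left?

Every state is reachable, so we keep all 5.
Start with accepting vs non-accepting: {s1,s2,s4} | {s0,s3}.
Split {s1,s2,s4} by δ(·,L) → {s1,s2} and {s4}.
Refine {s1,s2} on symbol R: members go to different blocks, giving {s1} and {s2}.
On input L, block {s0,s3} splits into {s0} and {s3}.
No further refinement is possible. Final partition (5 blocks): {s1} | {s0} | {s4} | {s2} | {s3}.

5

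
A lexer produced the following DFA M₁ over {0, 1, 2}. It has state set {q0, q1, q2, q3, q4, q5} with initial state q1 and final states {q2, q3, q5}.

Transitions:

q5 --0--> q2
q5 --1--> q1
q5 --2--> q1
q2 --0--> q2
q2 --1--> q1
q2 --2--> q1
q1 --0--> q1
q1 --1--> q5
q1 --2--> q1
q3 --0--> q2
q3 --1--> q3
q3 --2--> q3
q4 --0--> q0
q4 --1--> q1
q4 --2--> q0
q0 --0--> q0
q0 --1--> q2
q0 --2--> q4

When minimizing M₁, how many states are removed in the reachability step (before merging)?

BFS from q1 reaches {q1, q2, q5}; the 3 state(s) q0, q3, q4 are never visited.

3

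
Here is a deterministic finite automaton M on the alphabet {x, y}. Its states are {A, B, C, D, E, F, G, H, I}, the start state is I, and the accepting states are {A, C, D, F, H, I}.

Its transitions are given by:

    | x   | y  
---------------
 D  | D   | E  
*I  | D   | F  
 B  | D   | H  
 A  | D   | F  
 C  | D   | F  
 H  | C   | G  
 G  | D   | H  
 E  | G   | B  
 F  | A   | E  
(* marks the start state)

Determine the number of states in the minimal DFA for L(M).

6

P0 = {A,C,D,F,H,I} | {B,E,G}.
On input y, block {A,C,D,F,H,I} splits into {A,C,I} and {D,F,H}.
On input x, block {B,E,G} splits into {B,G} and {E}.
Refine {D,F,H} on symbol x: members go to different blocks, giving {F,H} and {D}.
Refine {F,H} on symbol y: members go to different blocks, giving {F} and {H}.
No further refinement is possible. Final partition (6 blocks): {A,C,I} | {B,G} | {F} | {E} | {D} | {H}.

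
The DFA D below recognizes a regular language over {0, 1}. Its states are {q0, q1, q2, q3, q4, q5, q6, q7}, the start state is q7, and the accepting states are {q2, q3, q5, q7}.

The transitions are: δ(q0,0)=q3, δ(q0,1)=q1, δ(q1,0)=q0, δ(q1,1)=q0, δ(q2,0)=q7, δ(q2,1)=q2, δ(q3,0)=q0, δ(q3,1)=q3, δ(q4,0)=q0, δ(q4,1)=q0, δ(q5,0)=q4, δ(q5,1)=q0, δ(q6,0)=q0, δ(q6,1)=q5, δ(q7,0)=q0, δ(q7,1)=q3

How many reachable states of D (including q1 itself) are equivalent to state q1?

1

States {q2,q4,q5,q6} cannot be reached from the start state, so discard them.
Initial partition by acceptance: {q3,q7} | {q0,q1}.
On input 0, block {q0,q1} splits into {q0} and {q1}.
The partition is now stable with 3 blocks: {q3,q7} | {q0} | {q1}.
State q1 belongs to the block {q1}, which has 1 states.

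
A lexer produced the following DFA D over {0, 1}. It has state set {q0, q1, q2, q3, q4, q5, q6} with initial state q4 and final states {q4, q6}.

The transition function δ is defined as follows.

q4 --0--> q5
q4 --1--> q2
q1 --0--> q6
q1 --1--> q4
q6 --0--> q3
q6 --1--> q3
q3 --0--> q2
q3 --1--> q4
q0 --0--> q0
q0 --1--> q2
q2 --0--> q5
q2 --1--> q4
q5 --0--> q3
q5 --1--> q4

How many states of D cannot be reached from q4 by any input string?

3

Starting at q4 and following transitions, the reachable set is {q2, q3, q4, q5}. That leaves q0, q1, q6 unreachable — 3 in total.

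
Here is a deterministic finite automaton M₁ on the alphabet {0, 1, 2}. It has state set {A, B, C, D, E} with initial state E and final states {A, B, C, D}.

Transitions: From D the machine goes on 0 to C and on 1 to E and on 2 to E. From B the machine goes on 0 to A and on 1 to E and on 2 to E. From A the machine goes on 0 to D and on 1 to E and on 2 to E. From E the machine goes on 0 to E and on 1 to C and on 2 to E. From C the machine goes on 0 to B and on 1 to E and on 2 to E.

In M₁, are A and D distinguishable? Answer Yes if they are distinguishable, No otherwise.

No

Every state is reachable, so we keep all 5.
Start with accepting vs non-accepting: {A,B,C,D} | {E}.
No further refinement is possible. Final partition (2 blocks): {A,B,C,D} | {E}.
A and D lie in the same block of the stable partition, so they are equivalent — no string distinguishes them.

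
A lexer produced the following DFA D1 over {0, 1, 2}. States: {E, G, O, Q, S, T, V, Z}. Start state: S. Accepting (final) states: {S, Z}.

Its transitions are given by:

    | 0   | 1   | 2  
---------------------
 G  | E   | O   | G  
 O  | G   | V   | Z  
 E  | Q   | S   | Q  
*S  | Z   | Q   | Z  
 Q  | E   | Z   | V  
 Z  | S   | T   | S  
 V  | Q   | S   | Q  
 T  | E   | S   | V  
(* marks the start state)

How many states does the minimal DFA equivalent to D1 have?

First remove the unreachable states {G,O}; 6 states remain.
Initial partition by acceptance: {S,Z} | {E,Q,T,V}.
No further refinement is possible. Final partition (2 blocks): {S,Z} | {E,Q,T,V}.

2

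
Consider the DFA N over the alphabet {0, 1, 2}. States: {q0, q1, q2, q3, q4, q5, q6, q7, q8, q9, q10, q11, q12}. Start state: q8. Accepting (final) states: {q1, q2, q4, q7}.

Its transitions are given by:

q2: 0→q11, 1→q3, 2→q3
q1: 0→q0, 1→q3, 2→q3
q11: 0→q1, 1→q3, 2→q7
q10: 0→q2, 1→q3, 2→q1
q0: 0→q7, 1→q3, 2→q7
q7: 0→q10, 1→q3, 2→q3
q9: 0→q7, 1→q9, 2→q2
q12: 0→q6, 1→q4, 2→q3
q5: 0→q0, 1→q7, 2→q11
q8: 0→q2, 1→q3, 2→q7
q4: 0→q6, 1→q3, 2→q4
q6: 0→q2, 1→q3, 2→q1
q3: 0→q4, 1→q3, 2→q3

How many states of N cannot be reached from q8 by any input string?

3

BFS from q8 reaches {q0, q1, q2, q3, q4, q6, q7, q8, q10, q11}; the 3 state(s) q5, q9, q12 are never visited.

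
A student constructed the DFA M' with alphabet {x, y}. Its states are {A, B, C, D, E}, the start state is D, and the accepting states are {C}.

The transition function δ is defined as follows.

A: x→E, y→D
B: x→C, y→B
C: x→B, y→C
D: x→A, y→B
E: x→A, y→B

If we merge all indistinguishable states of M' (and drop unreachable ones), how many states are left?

Every state is reachable, so we keep all 5.
Start with accepting vs non-accepting: {C} | {A,B,D,E}.
Refine {A,B,D,E} on symbol x: members go to different blocks, giving {A,D,E} and {B}.
Split {A,D,E} by δ(·,y) → {D,E} and {A}.
No further refinement is possible. Final partition (4 blocks): {C} | {D,E} | {B} | {A}.

4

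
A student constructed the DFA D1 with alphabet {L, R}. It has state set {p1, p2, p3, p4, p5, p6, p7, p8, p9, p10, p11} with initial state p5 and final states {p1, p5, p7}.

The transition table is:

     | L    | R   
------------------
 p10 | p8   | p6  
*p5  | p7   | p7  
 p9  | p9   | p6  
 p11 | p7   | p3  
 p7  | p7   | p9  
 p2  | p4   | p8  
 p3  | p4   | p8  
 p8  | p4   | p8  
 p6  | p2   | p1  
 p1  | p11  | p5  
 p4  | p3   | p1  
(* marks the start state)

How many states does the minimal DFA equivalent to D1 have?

7

Reachable states from the start: {p1,p2,p3,p4,p5,p6,p7,p8,p9,p11}. Unreachable: {p10} — drop them.
P0 = {p1,p5,p7} | {p2,p3,p4,p6,p8,p9,p11}.
Refine {p1,p5,p7} on symbol L: members go to different blocks, giving {p5,p7} and {p1}.
Refine {p5,p7} on symbol R: members go to different blocks, giving {p5} and {p7}.
On input L, block {p2,p3,p4,p6,p8,p9,p11} splits into {p2,p3,p4,p6,p8,p9} and {p11}.
Split {p2,p3,p4,p6,p8,p9} by δ(·,R) → {p2,p3,p8,p9} and {p4,p6}.
Refine {p2,p3,p8,p9} on symbol L: members go to different blocks, giving {p2,p3,p8} and {p9}.
Stable partition: {p5} | {p2,p3,p8} | {p1} | {p7} | {p11} | {p4,p6} | {p9} — 7 equivalence classes.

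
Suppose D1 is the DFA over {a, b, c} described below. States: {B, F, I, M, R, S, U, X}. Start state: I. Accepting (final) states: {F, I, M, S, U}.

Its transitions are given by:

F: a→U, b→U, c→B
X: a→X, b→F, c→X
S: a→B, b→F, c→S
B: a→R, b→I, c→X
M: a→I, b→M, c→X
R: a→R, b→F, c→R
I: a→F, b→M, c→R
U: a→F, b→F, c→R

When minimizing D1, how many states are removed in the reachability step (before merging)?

1

BFS from I reaches {B, F, I, M, R, U, X}; the 1 state(s) S are never visited.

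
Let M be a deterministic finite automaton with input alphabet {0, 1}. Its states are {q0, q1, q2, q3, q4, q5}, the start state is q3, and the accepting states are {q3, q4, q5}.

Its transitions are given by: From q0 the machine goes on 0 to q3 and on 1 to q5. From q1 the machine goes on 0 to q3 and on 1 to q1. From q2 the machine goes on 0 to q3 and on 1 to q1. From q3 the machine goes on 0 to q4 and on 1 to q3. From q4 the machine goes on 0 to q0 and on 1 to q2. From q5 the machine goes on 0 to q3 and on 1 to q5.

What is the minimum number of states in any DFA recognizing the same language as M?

P0 = {q3,q4,q5} | {q0,q1,q2}.
Split {q3,q4,q5} by δ(·,0) → {q3,q5} and {q4}.
Split {q3,q5} by δ(·,0) → {q3} and {q5}.
Split {q0,q1,q2} by δ(·,1) → {q1,q2} and {q0}.
The partition is now stable with 5 blocks: {q3} | {q1,q2} | {q4} | {q5} | {q0}.

5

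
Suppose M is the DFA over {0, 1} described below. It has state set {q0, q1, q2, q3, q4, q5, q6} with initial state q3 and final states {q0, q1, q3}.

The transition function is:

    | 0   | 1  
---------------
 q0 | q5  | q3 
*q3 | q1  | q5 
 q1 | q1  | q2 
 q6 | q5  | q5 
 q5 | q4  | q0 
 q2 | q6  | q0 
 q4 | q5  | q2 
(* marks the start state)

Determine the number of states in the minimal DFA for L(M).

4

All states are reachable from the start state.
Initial partition by acceptance: {q0,q1,q3} | {q2,q4,q5,q6}.
Split {q0,q1,q3} by δ(·,0) → {q1,q3} and {q0}.
Refine {q2,q4,q5,q6} on symbol 1: members go to different blocks, giving {q2,q5} and {q4,q6}.
Stable partition: {q1,q3} | {q2,q5} | {q0} | {q4,q6} — 4 equivalence classes.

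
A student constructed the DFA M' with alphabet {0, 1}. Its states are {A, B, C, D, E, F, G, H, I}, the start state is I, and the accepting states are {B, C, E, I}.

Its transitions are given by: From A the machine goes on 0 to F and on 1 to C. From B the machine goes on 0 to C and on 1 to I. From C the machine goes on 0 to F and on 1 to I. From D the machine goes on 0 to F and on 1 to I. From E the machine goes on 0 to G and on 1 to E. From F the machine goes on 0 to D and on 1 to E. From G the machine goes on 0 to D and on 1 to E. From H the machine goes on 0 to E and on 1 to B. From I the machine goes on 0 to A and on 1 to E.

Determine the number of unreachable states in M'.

Starting at I and following transitions, the reachable set is {A, C, D, E, F, G, I}. That leaves B, H unreachable — 2 in total.

2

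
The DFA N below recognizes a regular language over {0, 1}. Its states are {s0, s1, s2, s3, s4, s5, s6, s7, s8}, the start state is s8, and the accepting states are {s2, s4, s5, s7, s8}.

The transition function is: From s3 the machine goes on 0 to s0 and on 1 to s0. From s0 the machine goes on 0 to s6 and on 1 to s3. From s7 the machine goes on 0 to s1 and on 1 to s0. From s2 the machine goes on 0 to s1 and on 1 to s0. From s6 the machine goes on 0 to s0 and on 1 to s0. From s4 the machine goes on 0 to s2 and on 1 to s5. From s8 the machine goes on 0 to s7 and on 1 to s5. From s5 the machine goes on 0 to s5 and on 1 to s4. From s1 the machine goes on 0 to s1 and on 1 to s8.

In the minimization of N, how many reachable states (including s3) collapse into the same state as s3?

3

P0 = {s2,s4,s5,s7,s8} | {s0,s1,s3,s6}.
Refine {s2,s4,s5,s7,s8} on symbol 0: members go to different blocks, giving {s4,s5,s8} and {s2,s7}.
Split {s4,s5,s8} by δ(·,0) → {s4,s8} and {s5}.
On input 1, block {s0,s1,s3,s6} splits into {s0,s3,s6} and {s1}.
The partition is now stable with 5 blocks: {s4,s8} | {s0,s3,s6} | {s2,s7} | {s5} | {s1}.
State s3 belongs to the block {s0,s3,s6}, which has 3 states.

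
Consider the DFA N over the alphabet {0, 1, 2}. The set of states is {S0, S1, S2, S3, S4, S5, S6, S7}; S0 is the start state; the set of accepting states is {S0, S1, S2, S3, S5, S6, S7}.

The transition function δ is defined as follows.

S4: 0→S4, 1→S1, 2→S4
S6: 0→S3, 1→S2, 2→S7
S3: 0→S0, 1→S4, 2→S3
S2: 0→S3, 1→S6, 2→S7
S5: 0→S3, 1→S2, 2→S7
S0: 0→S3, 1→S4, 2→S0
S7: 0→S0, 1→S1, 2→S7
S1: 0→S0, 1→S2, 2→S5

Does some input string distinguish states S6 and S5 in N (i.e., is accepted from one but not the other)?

All states are reachable from the start state.
Start with accepting vs non-accepting: {S0,S1,S2,S3,S5,S6,S7} | {S4}.
Split {S0,S1,S2,S3,S5,S6,S7} by δ(·,1) → {S1,S2,S5,S6,S7} and {S0,S3}.
Stable partition: {S1,S2,S5,S6,S7} | {S4} | {S0,S3} — 3 equivalence classes.
S6 and S5 lie in the same block of the stable partition, so they are equivalent — no string distinguishes them.

No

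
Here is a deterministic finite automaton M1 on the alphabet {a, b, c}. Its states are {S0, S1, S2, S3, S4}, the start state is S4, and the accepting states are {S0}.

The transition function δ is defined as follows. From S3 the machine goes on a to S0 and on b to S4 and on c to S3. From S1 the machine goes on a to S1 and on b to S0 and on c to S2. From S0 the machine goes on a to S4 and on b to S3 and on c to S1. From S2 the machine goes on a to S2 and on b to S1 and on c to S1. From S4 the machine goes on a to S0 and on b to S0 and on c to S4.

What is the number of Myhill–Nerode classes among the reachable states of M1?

5

Start with accepting vs non-accepting: {S0} | {S1,S2,S3,S4}.
Refine {S1,S2,S3,S4} on symbol a: members go to different blocks, giving {S1,S2} and {S3,S4}.
Refine {S1,S2} on symbol b: members go to different blocks, giving {S1} and {S2}.
Split {S3,S4} by δ(·,b) → {S3} and {S4}.
No further refinement is possible. Final partition (5 blocks): {S0} | {S1} | {S3} | {S2} | {S4}.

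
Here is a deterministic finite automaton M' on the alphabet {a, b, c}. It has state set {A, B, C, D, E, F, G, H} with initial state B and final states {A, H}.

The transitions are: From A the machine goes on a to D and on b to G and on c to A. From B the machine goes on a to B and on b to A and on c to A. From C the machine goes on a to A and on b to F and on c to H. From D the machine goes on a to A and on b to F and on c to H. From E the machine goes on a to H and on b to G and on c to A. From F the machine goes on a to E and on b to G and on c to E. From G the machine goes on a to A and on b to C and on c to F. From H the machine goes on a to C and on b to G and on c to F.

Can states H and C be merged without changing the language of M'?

No

P0 = {A,H} | {B,C,D,E,F,G}.
On input c, block {A,H} splits into {A} and {H}.
Split {B,C,D,E,F,G} by δ(·,a) → {C,D,G} and {B,F} and {E}.
Split {C,D,G} by δ(·,b) → {C,D} and {G}.
Refine {B,F} on symbol a: members go to different blocks, giving {B} and {F}.
Stable partition: {A} | {C,D} | {H} | {B} | {E} | {G} | {F} — 7 equivalence classes.
H and C end up in different blocks, so they are distinguishable. For instance, the string 'ε' is accepted from only H.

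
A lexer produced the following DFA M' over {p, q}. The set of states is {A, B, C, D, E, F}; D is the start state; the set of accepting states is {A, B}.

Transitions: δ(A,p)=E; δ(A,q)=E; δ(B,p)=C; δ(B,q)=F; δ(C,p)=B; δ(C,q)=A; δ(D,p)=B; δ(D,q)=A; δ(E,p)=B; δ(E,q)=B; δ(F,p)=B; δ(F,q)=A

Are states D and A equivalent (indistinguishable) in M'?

Initial partition by acceptance: {A,B} | {C,D,E,F}.
Stable partition: {A,B} | {C,D,E,F} — 2 equivalence classes.
D and A end up in different blocks, so they are distinguishable. For instance, the string 'ε' is accepted from only A.

No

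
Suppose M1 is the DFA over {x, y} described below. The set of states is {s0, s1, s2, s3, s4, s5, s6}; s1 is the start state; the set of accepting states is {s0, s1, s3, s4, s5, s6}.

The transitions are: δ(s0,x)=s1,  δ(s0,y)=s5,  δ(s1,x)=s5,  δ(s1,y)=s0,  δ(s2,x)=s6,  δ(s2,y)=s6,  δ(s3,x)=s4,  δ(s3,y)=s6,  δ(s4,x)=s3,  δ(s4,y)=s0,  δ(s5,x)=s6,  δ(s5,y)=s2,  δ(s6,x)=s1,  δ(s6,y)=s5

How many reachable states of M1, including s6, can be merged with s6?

States {s3,s4} cannot be reached from the start state, so discard them.
P0 = {s0,s1,s5,s6} | {s2}.
Refine {s0,s1,s5,s6} on symbol y: members go to different blocks, giving {s0,s1,s6} and {s5}.
Refine {s0,s1,s6} on symbol x: members go to different blocks, giving {s0,s6} and {s1}.
Stable partition: {s0,s6} | {s2} | {s5} | {s1} — 4 equivalence classes.
The equivalence class containing s6 is {s0,s6}, of size 2.

2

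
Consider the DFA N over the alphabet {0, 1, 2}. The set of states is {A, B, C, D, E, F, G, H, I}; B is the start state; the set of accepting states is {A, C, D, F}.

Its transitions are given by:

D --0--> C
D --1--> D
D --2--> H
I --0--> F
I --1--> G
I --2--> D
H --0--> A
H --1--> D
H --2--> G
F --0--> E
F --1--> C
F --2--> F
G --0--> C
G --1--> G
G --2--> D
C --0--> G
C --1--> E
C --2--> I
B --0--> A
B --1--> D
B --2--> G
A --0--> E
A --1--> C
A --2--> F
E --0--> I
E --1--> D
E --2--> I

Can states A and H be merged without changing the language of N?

No

Initial partition by acceptance: {A,C,D,F} | {B,E,G,H,I}.
On input 0, block {A,C,D,F} splits into {A,C,F} and {D}.
Split {A,C,F} by δ(·,1) → {A,F} and {C}.
Split {B,E,G,H,I} by δ(·,0) → {B,H,I} and {E} and {G}.
Split {B,H,I} by δ(·,1) → {B,H} and {I}.
Stable partition: {A,F} | {B,H} | {D} | {C} | {E} | {G} | {I} — 7 equivalence classes.
A and H end up in different blocks, so they are distinguishable. For instance, the string 'ε' is accepted from only A.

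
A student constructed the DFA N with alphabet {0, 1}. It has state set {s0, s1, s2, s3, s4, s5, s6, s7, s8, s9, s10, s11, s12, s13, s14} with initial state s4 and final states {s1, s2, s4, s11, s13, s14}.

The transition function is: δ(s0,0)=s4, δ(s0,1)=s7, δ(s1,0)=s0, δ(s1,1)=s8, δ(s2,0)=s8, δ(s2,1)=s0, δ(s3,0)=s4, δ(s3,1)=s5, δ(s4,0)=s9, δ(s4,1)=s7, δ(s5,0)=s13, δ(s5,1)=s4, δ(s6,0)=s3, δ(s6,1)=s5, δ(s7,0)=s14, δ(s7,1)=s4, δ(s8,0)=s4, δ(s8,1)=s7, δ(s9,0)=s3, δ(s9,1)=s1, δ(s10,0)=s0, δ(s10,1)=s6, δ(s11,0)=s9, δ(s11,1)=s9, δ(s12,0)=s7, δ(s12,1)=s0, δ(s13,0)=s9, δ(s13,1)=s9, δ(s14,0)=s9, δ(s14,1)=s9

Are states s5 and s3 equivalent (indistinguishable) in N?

No

First remove the unreachable states {s2,s6,s10,s11,s12}; 10 states remain.
P0 = {s1,s4,s13,s14} | {s0,s3,s5,s7,s8,s9}.
On input 0, block {s0,s3,s5,s7,s8,s9} splits into {s0,s3,s5,s7,s8} and {s9}.
Split {s1,s4,s13,s14} by δ(·,0) → {s4,s13,s14} and {s1}.
On input 1, block {s4,s13,s14} splits into {s13,s14} and {s4}.
Split {s0,s3,s5,s7,s8} by δ(·,0) → {s0,s3,s8} and {s5,s7}.
The partition is now stable with 6 blocks: {s13,s14} | {s0,s3,s8} | {s9} | {s1} | {s4} | {s5,s7}.
s5 and s3 end up in different blocks, so they are distinguishable. For instance, the string '1' is accepted from only s5.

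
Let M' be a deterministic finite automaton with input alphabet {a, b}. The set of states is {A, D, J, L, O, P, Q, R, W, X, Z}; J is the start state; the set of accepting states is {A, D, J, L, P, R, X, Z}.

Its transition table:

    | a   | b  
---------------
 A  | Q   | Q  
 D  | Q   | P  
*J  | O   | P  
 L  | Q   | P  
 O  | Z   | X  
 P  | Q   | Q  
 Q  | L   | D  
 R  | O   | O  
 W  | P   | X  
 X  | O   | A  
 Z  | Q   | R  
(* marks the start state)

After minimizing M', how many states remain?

States {W} cannot be reached from the start state, so discard them.
Initial partition by acceptance: {A,D,J,L,P,R,X,Z} | {O,Q}.
Refine {A,D,J,L,P,R,X,Z} on symbol b: members go to different blocks, giving {D,J,L,X,Z} and {A,P,R}.
The partition is now stable with 3 blocks: {D,J,L,X,Z} | {O,Q} | {A,P,R}.

3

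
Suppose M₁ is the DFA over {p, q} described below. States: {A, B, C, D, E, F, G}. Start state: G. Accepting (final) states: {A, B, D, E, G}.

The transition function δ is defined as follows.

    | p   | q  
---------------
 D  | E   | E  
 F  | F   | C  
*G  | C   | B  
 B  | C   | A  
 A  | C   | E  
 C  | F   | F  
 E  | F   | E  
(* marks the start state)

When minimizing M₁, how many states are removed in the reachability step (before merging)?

BFS from G reaches {A, B, C, E, F, G}; the 1 state(s) D are never visited.

1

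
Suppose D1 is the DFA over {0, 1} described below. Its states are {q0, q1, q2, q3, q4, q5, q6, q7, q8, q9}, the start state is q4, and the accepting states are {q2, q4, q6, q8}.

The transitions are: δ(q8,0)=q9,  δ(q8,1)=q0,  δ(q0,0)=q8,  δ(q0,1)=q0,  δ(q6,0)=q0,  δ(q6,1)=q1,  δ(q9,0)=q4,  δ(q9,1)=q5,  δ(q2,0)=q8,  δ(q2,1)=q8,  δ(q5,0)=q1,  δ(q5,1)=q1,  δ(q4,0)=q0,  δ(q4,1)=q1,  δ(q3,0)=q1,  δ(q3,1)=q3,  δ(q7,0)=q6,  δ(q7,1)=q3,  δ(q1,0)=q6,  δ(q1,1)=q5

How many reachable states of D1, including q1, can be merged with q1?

2

Reachable states from the start: {q0,q1,q4,q5,q6,q8,q9}. Unreachable: {q2,q3,q7} — drop them.
Initial partition by acceptance: {q4,q6,q8} | {q0,q1,q5,q9}.
Refine {q0,q1,q5,q9} on symbol 0: members go to different blocks, giving {q0,q1,q9} and {q5}.
On input 1, block {q0,q1,q9} splits into {q1,q9} and {q0}.
Refine {q4,q6,q8} on symbol 0: members go to different blocks, giving {q4,q6} and {q8}.
Stable partition: {q4,q6} | {q1,q9} | {q5} | {q0} | {q8} — 5 equivalence classes.
State q1 belongs to the block {q1,q9}, which has 2 states.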